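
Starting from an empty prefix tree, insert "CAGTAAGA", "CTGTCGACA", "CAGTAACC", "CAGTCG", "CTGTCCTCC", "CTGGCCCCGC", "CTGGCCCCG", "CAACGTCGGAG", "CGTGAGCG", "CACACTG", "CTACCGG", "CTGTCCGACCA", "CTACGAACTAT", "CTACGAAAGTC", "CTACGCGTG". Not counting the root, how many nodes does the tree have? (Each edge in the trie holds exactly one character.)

77

Trace insertions, counting only characters that open a new branch:
  "CAGTAAGA" → 8 new (C, A, G, T, A, A, G, A)
  "CTGTCGACA" → prefix "C" already present; 8 new (T, G, T, C, G, A, C, A)
  "CAGTAACC" → prefix "CAGTAA" already present; 2 new (C, C)
  "CAGTCG" → prefix "CAGT" already present; 2 new (C, G)
  "CTGTCCTCC" → prefix "CTGTC" already present; 4 new (C, T, C, C)
  "CTGGCCCCGC" → prefix "CTG" already present; 7 new (G, C, C, C, C, G, C)
  "CTGGCCCCG" → prefix "CTGGCCCCG" already present; 0 new (none)
  "CAACGTCGGAG" → prefix "CA" already present; 9 new (A, C, G, T, C, G, G, A, G)
  "CGTGAGCG" → prefix "C" already present; 7 new (G, T, G, A, G, C, G)
  "CACACTG" → prefix "CA" already present; 5 new (C, A, C, T, G)
  "CTACCGG" → prefix "CT" already present; 5 new (A, C, C, G, G)
  "CTGTCCGACCA" → prefix "CTGTCC" already present; 5 new (G, A, C, C, A)
  "CTACGAACTAT" → prefix "CTAC" already present; 7 new (G, A, A, C, T, A, T)
  "CTACGAAAGTC" → prefix "CTACGAA" already present; 4 new (A, G, T, C)
  "CTACGCGTG" → prefix "CTACG" already present; 4 new (C, G, T, G)
Total nodes = 8 + 8 + 2 + 2 + 4 + 7 + 0 + 9 + 7 + 5 + 5 + 5 + 7 + 4 + 4 = 77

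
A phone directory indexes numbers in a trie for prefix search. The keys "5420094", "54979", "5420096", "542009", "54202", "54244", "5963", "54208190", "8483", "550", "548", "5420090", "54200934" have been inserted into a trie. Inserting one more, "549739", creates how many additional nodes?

2

Walking "549739" from the root, the first 4 characters ("5497") follow existing edges; "3" is the first miss.
New nodes needed: |"549739"| − 4 = 6 − 4 = 2.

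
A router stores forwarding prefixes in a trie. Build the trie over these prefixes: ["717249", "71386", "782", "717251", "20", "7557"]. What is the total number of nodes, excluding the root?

18

Trace insertions, counting only characters that open a new branch:
  "717249" → 6 new (7, 1, 7, 2, 4, 9)
  "71386" → prefix "71" already present; 3 new (3, 8, 6)
  "782" → prefix "7" already present; 2 new (8, 2)
  "717251" → prefix "7172" already present; 2 new (5, 1)
  "20" → 2 new (2, 0)
  "7557" → prefix "7" already present; 3 new (5, 5, 7)
Total nodes = 6 + 3 + 2 + 2 + 2 + 3 = 18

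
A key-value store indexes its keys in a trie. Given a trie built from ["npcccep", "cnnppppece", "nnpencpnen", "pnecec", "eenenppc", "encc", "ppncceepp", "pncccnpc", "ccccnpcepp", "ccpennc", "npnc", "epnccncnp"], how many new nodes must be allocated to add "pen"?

2

"p" is already a path in the trie; the remaining "en" must be added.
Each of the 2 remaining characters creates one node.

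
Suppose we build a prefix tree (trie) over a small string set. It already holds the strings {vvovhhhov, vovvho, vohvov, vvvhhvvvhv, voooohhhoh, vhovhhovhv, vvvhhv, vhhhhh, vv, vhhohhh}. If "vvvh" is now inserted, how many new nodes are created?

0

Every character of "vvvh" already lies on an existing path (it is a prefix of some stored word).
No new nodes are needed: 0.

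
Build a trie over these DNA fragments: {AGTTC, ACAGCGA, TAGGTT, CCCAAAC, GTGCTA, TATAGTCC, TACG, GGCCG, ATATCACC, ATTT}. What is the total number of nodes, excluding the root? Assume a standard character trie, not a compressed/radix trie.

51

For each word, the new-node count is its length minus the longest prefix already in the trie:
  "AGTTC" → 5 new (A, G, T, T, C)
  "ACAGCGA" → prefix "A" already present; 6 new (C, A, G, C, G, A)
  "TAGGTT" → 6 new (T, A, G, G, T, T)
  "CCCAAAC" → 7 new (C, C, C, A, A, A, C)
  "GTGCTA" → 6 new (G, T, G, C, T, A)
  "TATAGTCC" → prefix "TA" already present; 6 new (T, A, G, T, C, C)
  "TACG" → prefix "TA" already present; 2 new (C, G)
  "GGCCG" → prefix "G" already present; 4 new (G, C, C, G)
  "ATATCACC" → prefix "A" already present; 7 new (T, A, T, C, A, C, C)
  "ATTT" → prefix "AT" already present; 2 new (T, T)
Total nodes = 5 + 6 + 6 + 7 + 6 + 6 + 2 + 4 + 7 + 2 = 51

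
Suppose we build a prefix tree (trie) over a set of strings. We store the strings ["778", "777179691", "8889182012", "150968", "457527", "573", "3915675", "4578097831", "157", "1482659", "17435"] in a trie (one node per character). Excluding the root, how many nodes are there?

60

Count nodes per top-level branch (shared prefixes stored once):
  '1'-branch (1482659, 150968, 157, 17435): 17 nodes
  '3'-branch (3915675): 7 nodes
  '4'-branch (457527, 4578097831): 13 nodes
  '5'-branch (573): 3 nodes
  '7'-branch (777179691, 778): 10 nodes
  '8'-branch (8889182012): 10 nodes
Sum: 60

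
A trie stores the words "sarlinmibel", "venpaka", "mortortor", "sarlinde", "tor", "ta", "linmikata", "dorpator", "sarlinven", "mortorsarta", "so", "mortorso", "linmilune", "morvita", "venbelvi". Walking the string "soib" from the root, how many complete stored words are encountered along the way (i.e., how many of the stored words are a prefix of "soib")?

Check each prefix of "soib" against the stored set — each match is an end-marker on the path.
Prefixes of the query that are stored words: "so"
Count: 1

1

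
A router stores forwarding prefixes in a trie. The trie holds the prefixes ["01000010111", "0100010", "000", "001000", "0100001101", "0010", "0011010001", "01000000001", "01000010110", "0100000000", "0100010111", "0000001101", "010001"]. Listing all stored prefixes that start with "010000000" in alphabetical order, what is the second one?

Filter for "010000000…" and sort: "0100000000", "01000000001"
The 2nd is 01000000001.

01000000001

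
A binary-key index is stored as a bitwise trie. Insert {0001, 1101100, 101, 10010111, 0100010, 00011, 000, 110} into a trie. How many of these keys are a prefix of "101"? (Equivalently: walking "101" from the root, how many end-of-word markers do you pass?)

Walk "101" from the root; an end-of-word marker is hit whenever a stored word is a prefix of "101".
Prefixes of the query that are stored words: "101"
Count: 1

1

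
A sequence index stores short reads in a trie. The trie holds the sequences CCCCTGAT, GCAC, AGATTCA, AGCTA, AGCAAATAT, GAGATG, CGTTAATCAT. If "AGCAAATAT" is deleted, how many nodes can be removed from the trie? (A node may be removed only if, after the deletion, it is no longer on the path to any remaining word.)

Walk "AGCAAATAT" from the leaf back toward the root, removing each node that no remaining word uses.
The suffix "AAATAT" (6 nodes) is used only by "AGCAAATAT"; the node for "AGC" still has the child "T", so pruning stops there.
Nodes removed: 6

6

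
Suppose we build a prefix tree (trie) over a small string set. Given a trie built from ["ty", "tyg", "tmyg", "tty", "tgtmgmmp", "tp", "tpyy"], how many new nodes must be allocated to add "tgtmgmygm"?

"tgtmgm" is already a path in the trie; the remaining "ygm" must be added.
So 9 − 6 = 3 new nodes.

3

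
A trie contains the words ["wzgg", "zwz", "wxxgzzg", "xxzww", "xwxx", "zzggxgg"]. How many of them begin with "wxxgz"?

1

Traverse to the node for "wxxgz", then collect every word in that subtree.
Matches: "wxxgzzg"
Count: 1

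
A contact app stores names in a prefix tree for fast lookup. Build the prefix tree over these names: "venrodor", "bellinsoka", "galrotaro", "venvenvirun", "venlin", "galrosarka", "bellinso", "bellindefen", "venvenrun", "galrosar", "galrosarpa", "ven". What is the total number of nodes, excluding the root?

53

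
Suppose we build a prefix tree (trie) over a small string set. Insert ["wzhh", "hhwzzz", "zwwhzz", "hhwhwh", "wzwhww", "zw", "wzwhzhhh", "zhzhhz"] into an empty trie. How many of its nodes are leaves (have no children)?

7

Leaves are exactly the stored words that no other stored word extends.
Those words: "hhwhwh", "hhwzzz", "wzhh", "wzwhww", "wzwhzhhh", "zhzhhz", "zwwhzz"
Leaf count: 7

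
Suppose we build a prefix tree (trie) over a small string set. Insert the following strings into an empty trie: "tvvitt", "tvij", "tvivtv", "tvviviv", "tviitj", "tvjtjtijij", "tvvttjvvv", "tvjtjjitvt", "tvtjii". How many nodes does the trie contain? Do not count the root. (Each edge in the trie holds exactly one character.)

Trace insertions, counting only characters that open a new branch:
  "tvvitt" → 6 new (t, v, v, i, t, t)
  "tvij" → prefix "tv" already present; 2 new (i, j)
  "tvivtv" → prefix "tvi" already present; 3 new (v, t, v)
  "tvviviv" → prefix "tvvi" already present; 3 new (v, i, v)
  "tviitj" → prefix "tvi" already present; 3 new (i, t, j)
  "tvjtjtijij" → prefix "tv" already present; 8 new (j, t, j, t, i, j, i, j)
  "tvvttjvvv" → prefix "tvv" already present; 6 new (t, t, j, v, v, v)
  "tvjtjjitvt" → prefix "tvjtj" already present; 5 new (j, i, t, v, t)
  "tvtjii" → prefix "tv" already present; 4 new (t, j, i, i)
Total nodes = 6 + 2 + 3 + 3 + 3 + 8 + 6 + 5 + 4 = 40

40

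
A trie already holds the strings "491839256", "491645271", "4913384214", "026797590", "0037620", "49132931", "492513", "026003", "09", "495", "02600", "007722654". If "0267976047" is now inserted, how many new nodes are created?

4

"026797" is already a path in the trie; the remaining "6047" must be added.
So 10 − 6 = 4 new nodes.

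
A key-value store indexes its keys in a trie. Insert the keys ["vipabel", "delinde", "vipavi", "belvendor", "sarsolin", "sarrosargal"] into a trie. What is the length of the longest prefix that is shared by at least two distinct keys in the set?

4

The deepest shared node is where two words last agree before diverging.
e.g. "vipabel" and "vipavi" share the prefix "vipa" of length 4; no pair shares a longer one.
Longest shared-prefix length: 4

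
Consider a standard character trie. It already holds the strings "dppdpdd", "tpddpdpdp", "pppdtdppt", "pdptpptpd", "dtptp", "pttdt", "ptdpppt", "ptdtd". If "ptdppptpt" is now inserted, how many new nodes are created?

Walking "ptdppptpt" from the root, the first 7 characters ("ptdpppt") follow existing edges; "p" is the first miss.
Each of the 2 remaining characters creates one node.

2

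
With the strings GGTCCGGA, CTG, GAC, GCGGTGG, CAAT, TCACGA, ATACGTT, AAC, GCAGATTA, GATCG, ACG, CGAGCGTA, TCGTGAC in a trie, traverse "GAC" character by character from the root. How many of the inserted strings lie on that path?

1

Check each prefix of "GAC" against the stored set — each match is an end-marker on the path.
Prefixes of the query that are stored words: "GAC"
Count: 1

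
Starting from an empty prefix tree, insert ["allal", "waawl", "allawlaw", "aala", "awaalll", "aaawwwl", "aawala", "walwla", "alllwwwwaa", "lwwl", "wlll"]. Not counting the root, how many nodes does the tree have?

Trace insertions, counting only characters that open a new branch:
  "allal" → 5 new (a, l, l, a, l)
  "waawl" → 5 new (w, a, a, w, l)
  "allawlaw" → prefix "alla" already present; 4 new (w, l, a, w)
  "aala" → prefix "a" already present; 3 new (a, l, a)
  "awaalll" → prefix "a" already present; 6 new (w, a, a, l, l, l)
  "aaawwwl" → prefix "aa" already present; 5 new (a, w, w, w, l)
  "aawala" → prefix "aa" already present; 4 new (w, a, l, a)
  "walwla" → prefix "wa" already present; 4 new (l, w, l, a)
  "alllwwwwaa" → prefix "all" already present; 7 new (l, w, w, w, w, a, a)
  "lwwl" → 4 new (l, w, w, l)
  "wlll" → prefix "w" already present; 3 new (l, l, l)
Total nodes = 5 + 5 + 4 + 3 + 6 + 5 + 4 + 4 + 7 + 4 + 3 = 50

50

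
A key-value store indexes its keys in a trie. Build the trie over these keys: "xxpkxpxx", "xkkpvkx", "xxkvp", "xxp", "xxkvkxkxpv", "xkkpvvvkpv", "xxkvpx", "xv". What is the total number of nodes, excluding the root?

30

Count nodes per top-level branch (shared prefixes stored once):
  'x'-branch (xkkpvkx, xkkpvvvkpv, xv, xxkvkxkxpv, xxkvp, xxkvpx, xxp, xxpkxpxx): 30 nodes
Sum: 30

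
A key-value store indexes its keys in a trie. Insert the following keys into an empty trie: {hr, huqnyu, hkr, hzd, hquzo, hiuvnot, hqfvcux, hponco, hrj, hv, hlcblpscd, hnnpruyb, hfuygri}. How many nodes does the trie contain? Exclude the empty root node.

54

Insert word by word; a character creates a node only if that edge doesn't already exist:
  "hr" → 2 new (h, r)
  "huqnyu" → prefix "h" already present; 5 new (u, q, n, y, u)
  "hkr" → prefix "h" already present; 2 new (k, r)
  "hzd" → prefix "h" already present; 2 new (z, d)
  "hquzo" → prefix "h" already present; 4 new (q, u, z, o)
  "hiuvnot" → prefix "h" already present; 6 new (i, u, v, n, o, t)
  "hqfvcux" → prefix "hq" already present; 5 new (f, v, c, u, x)
  "hponco" → prefix "h" already present; 5 new (p, o, n, c, o)
  "hrj" → prefix "hr" already present; 1 new (j)
  "hv" → prefix "h" already present; 1 new (v)
  "hlcblpscd" → prefix "h" already present; 8 new (l, c, b, l, p, s, c, d)
  "hnnpruyb" → prefix "h" already present; 7 new (n, n, p, r, u, y, b)
  "hfuygri" → prefix "h" already present; 6 new (f, u, y, g, r, i)
Total nodes = 2 + 5 + 2 + 2 + 4 + 6 + 5 + 5 + 1 + 1 + 8 + 7 + 6 = 54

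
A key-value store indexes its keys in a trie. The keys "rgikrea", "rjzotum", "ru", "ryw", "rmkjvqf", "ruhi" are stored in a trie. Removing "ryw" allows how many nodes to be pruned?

2

A node on "ryw"'s path can go only if nothing else ends at it or branches off below it.
The suffix "yw" (2 nodes) is used only by "ryw"; the node for "r" still has the child "g", so pruning stops there.
Nodes removed: 2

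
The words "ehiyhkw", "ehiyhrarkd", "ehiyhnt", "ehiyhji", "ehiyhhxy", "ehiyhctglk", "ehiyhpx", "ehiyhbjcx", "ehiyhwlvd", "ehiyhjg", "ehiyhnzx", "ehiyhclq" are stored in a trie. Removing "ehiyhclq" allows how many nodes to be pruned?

2

A node on "ehiyhclq"'s path can go only if nothing else ends at it or branches off below it.
The suffix "lq" (2 nodes) is used only by "ehiyhclq"; the node for "ehiyhc" still has the child "t", so pruning stops there.
Nodes removed: 2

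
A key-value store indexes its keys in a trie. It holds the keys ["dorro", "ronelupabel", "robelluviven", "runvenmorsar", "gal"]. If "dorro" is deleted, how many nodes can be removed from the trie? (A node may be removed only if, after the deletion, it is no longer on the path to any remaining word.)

5

After clearing the end-marker at "dorro", prune upward until reaching a node still needed by another word.
No other word shares any prefix with "dorro", so all 5 of its nodes go.
Nodes removed: 5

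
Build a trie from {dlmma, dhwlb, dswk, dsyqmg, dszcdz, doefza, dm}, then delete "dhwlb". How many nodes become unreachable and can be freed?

4

A node on "dhwlb"'s path can go only if nothing else ends at it or branches off below it.
The suffix "hwlb" (4 nodes) is used only by "dhwlb"; the node for "d" still has the child "l", so pruning stops there.
Nodes removed: 4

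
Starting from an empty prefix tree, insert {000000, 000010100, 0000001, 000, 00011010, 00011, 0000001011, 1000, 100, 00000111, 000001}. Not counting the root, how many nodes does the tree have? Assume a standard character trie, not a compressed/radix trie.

27

Count nodes per top-level branch (shared prefixes stored once):
  '0'-branch (000, 000000, 0000001, 0000001011, 000001, 00000111, 000010100, 00011, 00011010): 23 nodes
  '1'-branch (100, 1000): 4 nodes
Sum: 27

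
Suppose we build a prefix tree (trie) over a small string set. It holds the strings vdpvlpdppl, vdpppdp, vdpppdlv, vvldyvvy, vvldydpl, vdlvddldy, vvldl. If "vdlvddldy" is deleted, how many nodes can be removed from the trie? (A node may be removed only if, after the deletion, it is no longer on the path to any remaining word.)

After clearing the end-marker at "vdlvddldy", prune upward until reaching a node still needed by another word.
The suffix "lvddldy" (7 nodes) is used only by "vdlvddldy"; the node for "vd" still has the child "p", so pruning stops there.
Nodes removed: 7

7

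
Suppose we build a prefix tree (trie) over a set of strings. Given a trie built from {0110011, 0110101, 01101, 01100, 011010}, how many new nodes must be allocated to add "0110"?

0

"0110" is already a full path in the trie; only an end-marker is added.
No new nodes are needed: 0.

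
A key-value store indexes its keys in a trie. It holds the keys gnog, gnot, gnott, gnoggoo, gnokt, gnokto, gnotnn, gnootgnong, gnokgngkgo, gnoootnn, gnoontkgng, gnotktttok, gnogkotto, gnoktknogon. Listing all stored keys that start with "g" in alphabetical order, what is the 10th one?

gnootgnong

Filter for "g…" and sort: "gnog", "gnoggoo", "gnogkotto", "gnokgngkgo", "gnokt", "gnoktknogon", "gnokto", "gnoontkgng", "gnoootnn", "gnootgnong", "gnot", "gnotktttok", "gnotnn", "gnott"
Position 10: gnootgnong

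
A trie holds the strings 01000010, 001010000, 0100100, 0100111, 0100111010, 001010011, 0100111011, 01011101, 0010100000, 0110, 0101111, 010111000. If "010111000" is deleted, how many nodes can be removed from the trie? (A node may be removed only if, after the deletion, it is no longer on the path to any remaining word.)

2

A node on "010111000"'s path can go only if nothing else ends at it or branches off below it.
The suffix "00" (2 nodes) is used only by "010111000"; the node for "0101110" still has the child "1", so pruning stops there.
Nodes removed: 2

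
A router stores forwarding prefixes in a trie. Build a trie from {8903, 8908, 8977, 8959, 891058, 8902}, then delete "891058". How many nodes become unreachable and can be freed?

4

After clearing the end-marker at "891058", prune upward until reaching a node still needed by another word.
The suffix "1058" (4 nodes) is used only by "891058"; the node for "89" still has the child "0", so pruning stops there.
Nodes removed: 4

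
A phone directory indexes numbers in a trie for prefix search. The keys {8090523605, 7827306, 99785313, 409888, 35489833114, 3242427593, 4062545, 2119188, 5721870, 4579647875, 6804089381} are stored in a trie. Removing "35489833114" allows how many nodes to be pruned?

10

Walk "35489833114" from the leaf back toward the root, removing each node that no remaining word uses.
The suffix "5489833114" (10 nodes) is used only by "35489833114"; the node for "3" still has the child "2", so pruning stops there.
Nodes removed: 10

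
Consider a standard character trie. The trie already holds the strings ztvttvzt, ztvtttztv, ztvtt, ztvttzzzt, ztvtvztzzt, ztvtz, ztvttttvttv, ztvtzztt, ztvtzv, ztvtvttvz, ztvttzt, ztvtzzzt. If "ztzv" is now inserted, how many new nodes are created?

The longest prefix of "ztzv" already in the trie is "zt" (length 2).
So 4 − 2 = 2 new nodes.

2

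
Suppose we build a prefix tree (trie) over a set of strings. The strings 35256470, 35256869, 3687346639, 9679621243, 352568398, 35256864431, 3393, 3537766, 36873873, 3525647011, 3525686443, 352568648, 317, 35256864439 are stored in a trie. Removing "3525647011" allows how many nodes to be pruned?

After clearing the end-marker at "3525647011", prune upward until reaching a node still needed by another word.
The suffix "11" (2 nodes) is used only by "3525647011"; "35256470" is itself a stored word, so pruning stops there.
Nodes removed: 2

2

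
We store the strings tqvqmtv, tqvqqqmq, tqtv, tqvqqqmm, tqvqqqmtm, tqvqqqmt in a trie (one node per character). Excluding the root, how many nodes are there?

16

Count nodes per top-level branch (shared prefixes stored once):
  't'-branch (tqtv, tqvqmtv, tqvqqqmm, tqvqqqmq, tqvqqqmt, tqvqqqmtm): 16 nodes
Sum: 16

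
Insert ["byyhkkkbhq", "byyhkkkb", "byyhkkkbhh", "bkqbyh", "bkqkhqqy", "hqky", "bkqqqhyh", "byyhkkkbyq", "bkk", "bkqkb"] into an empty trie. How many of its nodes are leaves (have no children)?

9

Leaves are exactly the stored words that no other stored word extends.
Those words: "bkk", "bkqbyh", "bkqkb", "bkqkhqqy", "bkqqqhyh", "byyhkkkbhh", "byyhkkkbhq", "byyhkkkbyq", "hqky"
Leaf count: 9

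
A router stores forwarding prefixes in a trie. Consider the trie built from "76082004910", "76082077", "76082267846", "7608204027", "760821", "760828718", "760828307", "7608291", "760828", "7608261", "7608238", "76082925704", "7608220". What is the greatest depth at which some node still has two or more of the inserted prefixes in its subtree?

6

The deepest shared node is where two words last agree before diverging.
e.g. "76082004910" and "7608204027" share the prefix "760820" of length 6; no pair shares a longer one.
Longest shared-prefix length: 6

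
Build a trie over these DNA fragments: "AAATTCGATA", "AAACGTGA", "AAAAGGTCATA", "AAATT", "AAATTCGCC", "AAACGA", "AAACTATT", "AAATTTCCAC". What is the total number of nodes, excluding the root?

Count nodes per top-level branch (shared prefixes stored once):
  'A'-branch (AAAAGGTCATA, AAACGA, AAACGTGA, AAACTATT, AAATT, AAATTCGATA, AAATTCGCC, AAATTTCCAC): 35 nodes
Sum: 35

35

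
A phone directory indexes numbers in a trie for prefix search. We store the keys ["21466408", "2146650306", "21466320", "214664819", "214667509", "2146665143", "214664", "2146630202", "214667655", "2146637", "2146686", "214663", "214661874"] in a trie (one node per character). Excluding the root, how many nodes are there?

Trace insertions, counting only characters that open a new branch:
  "21466408" → 8 new (2, 1, 4, 6, 6, 4, 0, 8)
  "2146650306" → prefix "21466" already present; 5 new (5, 0, 3, 0, 6)
  "21466320" → prefix "21466" already present; 3 new (3, 2, 0)
  "214664819" → prefix "214664" already present; 3 new (8, 1, 9)
  "214667509" → prefix "21466" already present; 4 new (7, 5, 0, 9)
  "2146665143" → prefix "21466" already present; 5 new (6, 5, 1, 4, 3)
  "214664" → prefix "214664" already present; 0 new (none)
  "2146630202" → prefix "214663" already present; 4 new (0, 2, 0, 2)
  "214667655" → prefix "214667" already present; 3 new (6, 5, 5)
  "2146637" → prefix "214663" already present; 1 new (7)
  "2146686" → prefix "21466" already present; 2 new (8, 6)
  "214663" → prefix "214663" already present; 0 new (none)
  "214661874" → prefix "21466" already present; 4 new (1, 8, 7, 4)
Total nodes = 8 + 5 + 3 + 3 + 4 + 5 + 0 + 4 + 3 + 1 + 2 + 0 + 4 = 42

42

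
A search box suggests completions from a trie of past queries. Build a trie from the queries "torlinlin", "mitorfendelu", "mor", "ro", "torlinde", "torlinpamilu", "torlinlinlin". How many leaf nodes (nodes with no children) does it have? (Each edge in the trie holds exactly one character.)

6

Leaves are exactly the stored words that no other stored word extends.
Those words: "mitorfendelu", "mor", "ro", "torlinde", "torlinlinlin", "torlinpamilu"
Leaf count: 6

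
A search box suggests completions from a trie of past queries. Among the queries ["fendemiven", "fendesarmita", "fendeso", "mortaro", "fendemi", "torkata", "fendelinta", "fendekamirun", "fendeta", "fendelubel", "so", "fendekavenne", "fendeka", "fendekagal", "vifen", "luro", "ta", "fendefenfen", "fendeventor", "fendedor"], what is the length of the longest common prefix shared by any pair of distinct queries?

7

Look for the deepest trie node that still has at least two words in its subtree.
"fendeka" and "fendekagal" agree on "fendeka" (7 characters) before diverging; nothing deeper is shared.
Longest shared-prefix length: 7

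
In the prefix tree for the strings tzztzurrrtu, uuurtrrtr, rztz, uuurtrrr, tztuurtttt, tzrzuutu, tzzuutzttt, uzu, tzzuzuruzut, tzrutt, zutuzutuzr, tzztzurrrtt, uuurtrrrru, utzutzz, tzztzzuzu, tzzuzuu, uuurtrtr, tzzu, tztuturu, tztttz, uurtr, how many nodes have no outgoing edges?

19

A leaf is a node with no children — equivalently, the end of a word that is not a proper prefix of any other stored word.
Those words: "rztz", "tzrutt", "tzrzuutu", "tztttz", "tztuturu", "tztuurtttt", "tzztzurrrtt", "tzztzurrrtu", "tzztzzuzu", "tzzuutzttt", "tzzuzuruzut", "tzzuzuu", "utzutzz", "uurtr", "uuurtrrrru", "uuurtrrtr", "uuurtrtr", "uzu", "zutuzutuzr"
Leaf count: 19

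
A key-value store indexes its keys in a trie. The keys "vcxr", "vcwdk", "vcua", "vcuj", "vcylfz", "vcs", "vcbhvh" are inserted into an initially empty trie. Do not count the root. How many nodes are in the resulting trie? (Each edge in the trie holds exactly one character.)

19

Count nodes per top-level branch (shared prefixes stored once):
  'v'-branch (vcbhvh, vcs, vcua, vcuj, vcwdk, vcxr, vcylfz): 19 nodes
Sum: 19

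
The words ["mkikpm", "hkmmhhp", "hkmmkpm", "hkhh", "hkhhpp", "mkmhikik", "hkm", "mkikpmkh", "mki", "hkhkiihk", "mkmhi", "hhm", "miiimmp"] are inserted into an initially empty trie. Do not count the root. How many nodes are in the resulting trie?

Insert word by word; a character creates a node only if that edge doesn't already exist:
  "mkikpm" → 6 new (m, k, i, k, p, m)
  "hkmmhhp" → 7 new (h, k, m, m, h, h, p)
  "hkmmkpm" → prefix "hkmm" already present; 3 new (k, p, m)
  "hkhh" → prefix "hk" already present; 2 new (h, h)
  "hkhhpp" → prefix "hkhh" already present; 2 new (p, p)
  "mkmhikik" → prefix "mk" already present; 6 new (m, h, i, k, i, k)
  "hkm" → prefix "hkm" already present; 0 new (none)
  "mkikpmkh" → prefix "mkikpm" already present; 2 new (k, h)
  "mki" → prefix "mki" already present; 0 new (none)
  "hkhkiihk" → prefix "hkh" already present; 5 new (k, i, i, h, k)
  "mkmhi" → prefix "mkmhi" already present; 0 new (none)
  "hhm" → prefix "h" already present; 2 new (h, m)
  "miiimmp" → prefix "m" already present; 6 new (i, i, i, m, m, p)
Total nodes = 6 + 7 + 3 + 2 + 2 + 6 + 0 + 2 + 0 + 5 + 0 + 2 + 6 = 41

41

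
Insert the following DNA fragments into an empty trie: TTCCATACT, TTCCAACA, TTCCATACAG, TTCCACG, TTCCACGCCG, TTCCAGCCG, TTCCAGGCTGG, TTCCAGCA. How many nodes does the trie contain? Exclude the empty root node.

29

Trace insertions, counting only characters that open a new branch:
  "TTCCATACT" → 9 new (T, T, C, C, A, T, A, C, T)
  "TTCCAACA" → prefix "TTCCA" already present; 3 new (A, C, A)
  "TTCCATACAG" → prefix "TTCCATAC" already present; 2 new (A, G)
  "TTCCACG" → prefix "TTCCA" already present; 2 new (C, G)
  "TTCCACGCCG" → prefix "TTCCACG" already present; 3 new (C, C, G)
  "TTCCAGCCG" → prefix "TTCCA" already present; 4 new (G, C, C, G)
  "TTCCAGGCTGG" → prefix "TTCCAG" already present; 5 new (G, C, T, G, G)
  "TTCCAGCA" → prefix "TTCCAGC" already present; 1 new (A)
Total nodes = 9 + 3 + 2 + 2 + 3 + 4 + 5 + 1 = 29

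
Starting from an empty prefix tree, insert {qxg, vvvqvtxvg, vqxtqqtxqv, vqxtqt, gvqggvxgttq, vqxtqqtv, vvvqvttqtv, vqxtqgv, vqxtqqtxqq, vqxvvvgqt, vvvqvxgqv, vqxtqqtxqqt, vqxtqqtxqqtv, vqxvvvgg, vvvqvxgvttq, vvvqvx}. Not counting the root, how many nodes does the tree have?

58

Count nodes per top-level branch (shared prefixes stored once):
  'g'-branch (gvqggvxgttq): 11 nodes
  'q'-branch (qxg): 3 nodes
  'v'-branch (vqxtqgv, vqxtqqtv, vqxtqqtxqq, vqxtqqtxqqt, vqxtqqtxqqtv, vqxtqqtxqv, vqxtqt, vqxvvvgg, vqxvvvgqt, vvvqvttqtv, vvvqvtxvg, vvvqvx, vvvqvxgqv, vvvqvxgvttq): 44 nodes
Sum: 58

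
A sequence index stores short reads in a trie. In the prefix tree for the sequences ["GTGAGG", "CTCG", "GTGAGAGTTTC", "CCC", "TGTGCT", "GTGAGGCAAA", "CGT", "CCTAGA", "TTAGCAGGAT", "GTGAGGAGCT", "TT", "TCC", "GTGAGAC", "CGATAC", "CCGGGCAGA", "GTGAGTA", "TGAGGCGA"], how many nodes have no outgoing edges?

15

A leaf is a node with no children — equivalently, the end of a word that is not a proper prefix of any other stored word.
Those words: "CCC", "CCGGGCAGA", "CCTAGA", "CGATAC", "CGT", "CTCG", "GTGAGAC", "GTGAGAGTTTC", "GTGAGGAGCT", "GTGAGGCAAA", "GTGAGTA", "TCC", "TGAGGCGA", "TGTGCT", "TTAGCAGGAT"
Leaf count: 15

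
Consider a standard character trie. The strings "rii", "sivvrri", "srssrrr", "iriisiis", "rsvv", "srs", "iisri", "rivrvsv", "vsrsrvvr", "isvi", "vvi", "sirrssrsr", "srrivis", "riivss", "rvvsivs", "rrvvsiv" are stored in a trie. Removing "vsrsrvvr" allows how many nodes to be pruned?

7

After clearing the end-marker at "vsrsrvvr", prune upward until reaching a node still needed by another word.
The suffix "srsrvvr" (7 nodes) is used only by "vsrsrvvr"; the node for "v" still has the child "v", so pruning stops there.
Nodes removed: 7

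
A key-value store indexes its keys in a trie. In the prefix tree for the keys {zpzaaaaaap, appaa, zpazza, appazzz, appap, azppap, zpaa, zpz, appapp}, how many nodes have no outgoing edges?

A leaf is a node with no children — equivalently, the end of a word that is not a proper prefix of any other stored word.
Those words: "appaa", "appapp", "appazzz", "azppap", "zpaa", "zpazza", "zpzaaaaaap"
Leaf count: 7

7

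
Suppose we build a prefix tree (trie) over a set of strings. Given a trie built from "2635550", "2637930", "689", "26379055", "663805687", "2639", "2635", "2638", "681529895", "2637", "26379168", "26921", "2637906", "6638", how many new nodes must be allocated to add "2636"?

The longest prefix of "2636" already in the trie is "263" (length 3).
New nodes needed: |"2636"| − 3 = 4 − 3 = 1.

1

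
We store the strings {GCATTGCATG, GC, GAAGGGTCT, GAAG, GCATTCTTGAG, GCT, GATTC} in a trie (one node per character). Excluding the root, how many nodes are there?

Count nodes per top-level branch (shared prefixes stored once):
  'G'-branch (GAAG, GAAGGGTCT, GATTC, GC, GCATTCTTGAG, GCATTGCATG, GCT): 28 nodes
Sum: 28

28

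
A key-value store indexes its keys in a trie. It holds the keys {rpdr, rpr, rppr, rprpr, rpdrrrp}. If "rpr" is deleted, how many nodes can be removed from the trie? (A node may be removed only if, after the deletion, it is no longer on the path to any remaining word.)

A node on "rpr"'s path can go only if nothing else ends at it or branches off below it.
Every node on "rpr" is still needed (e.g. by "rprpr"), so nothing is freed.
Nodes removed: 0

0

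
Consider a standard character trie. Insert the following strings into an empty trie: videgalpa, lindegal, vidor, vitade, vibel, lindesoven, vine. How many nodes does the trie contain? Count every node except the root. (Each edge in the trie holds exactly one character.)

33

Count nodes per top-level branch (shared prefixes stored once):
  'l'-branch (lindegal, lindesoven): 13 nodes
  'v'-branch (vibel, videgalpa, vidor, vine, vitade): 20 nodes
Sum: 33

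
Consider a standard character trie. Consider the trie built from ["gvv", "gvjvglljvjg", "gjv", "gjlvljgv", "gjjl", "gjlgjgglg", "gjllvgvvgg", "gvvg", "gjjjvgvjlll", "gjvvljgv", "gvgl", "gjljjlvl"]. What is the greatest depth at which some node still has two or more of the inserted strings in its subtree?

3

Look for the deepest trie node that still has at least two words in its subtree.
e.g. "gjjjvgvjlll" and "gjjl" share the prefix "gjj" of length 3; no pair shares a longer one.
Longest shared-prefix length: 3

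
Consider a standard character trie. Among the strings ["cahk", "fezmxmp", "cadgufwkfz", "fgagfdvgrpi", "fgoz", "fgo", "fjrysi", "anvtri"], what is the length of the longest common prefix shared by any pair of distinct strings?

Look for the deepest trie node that still has at least two words in its subtree.
e.g. "fgo" and "fgoz" share the prefix "fgo" of length 3; no pair shares a longer one.
Longest shared-prefix length: 3

3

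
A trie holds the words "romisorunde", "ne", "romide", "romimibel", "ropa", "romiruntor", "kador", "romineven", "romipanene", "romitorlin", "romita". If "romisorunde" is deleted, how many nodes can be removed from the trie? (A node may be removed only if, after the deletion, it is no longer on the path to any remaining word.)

7

A node on "romisorunde"'s path can go only if nothing else ends at it or branches off below it.
The suffix "sorunde" (7 nodes) is used only by "romisorunde"; the node for "romi" still has the child "d", so pruning stops there.
Nodes removed: 7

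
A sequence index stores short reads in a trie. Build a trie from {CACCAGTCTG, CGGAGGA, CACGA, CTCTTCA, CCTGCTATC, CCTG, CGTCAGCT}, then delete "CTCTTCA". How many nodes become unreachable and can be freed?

6

After clearing the end-marker at "CTCTTCA", prune upward until reaching a node still needed by another word.
The suffix "TCTTCA" (6 nodes) is used only by "CTCTTCA"; the node for "C" still has the child "A", so pruning stops there.
Nodes removed: 6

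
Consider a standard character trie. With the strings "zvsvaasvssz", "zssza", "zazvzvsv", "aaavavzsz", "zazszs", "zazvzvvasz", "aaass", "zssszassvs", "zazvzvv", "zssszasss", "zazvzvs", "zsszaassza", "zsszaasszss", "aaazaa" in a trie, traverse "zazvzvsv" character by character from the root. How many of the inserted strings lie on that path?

Check each prefix of "zazvzvsv" against the stored set — each match is an end-marker on the path.
Prefixes of the query that are stored words: "zazvzvs", "zazvzvsv"
Count: 2

2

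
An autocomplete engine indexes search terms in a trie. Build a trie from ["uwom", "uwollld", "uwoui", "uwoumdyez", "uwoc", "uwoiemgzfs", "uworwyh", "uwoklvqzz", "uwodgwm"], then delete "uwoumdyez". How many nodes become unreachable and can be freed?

Walk "uwoumdyez" from the leaf back toward the root, removing each node that no remaining word uses.
The suffix "mdyez" (5 nodes) is used only by "uwoumdyez"; the node for "uwou" still has the child "i", so pruning stops there.
Nodes removed: 5

5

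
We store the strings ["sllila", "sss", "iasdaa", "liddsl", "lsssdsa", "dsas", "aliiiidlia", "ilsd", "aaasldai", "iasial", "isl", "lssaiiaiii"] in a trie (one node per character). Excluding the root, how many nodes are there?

62

Trace insertions, counting only characters that open a new branch:
  "sllila" → 6 new (s, l, l, i, l, a)
  "sss" → prefix "s" already present; 2 new (s, s)
  "iasdaa" → 6 new (i, a, s, d, a, a)
  "liddsl" → 6 new (l, i, d, d, s, l)
  "lsssdsa" → prefix "l" already present; 6 new (s, s, s, d, s, a)
  "dsas" → 4 new (d, s, a, s)
  "aliiiidlia" → 10 new (a, l, i, i, i, i, d, l, i, a)
  "ilsd" → prefix "i" already present; 3 new (l, s, d)
  "aaasldai" → prefix "a" already present; 7 new (a, a, s, l, d, a, i)
  "iasial" → prefix "ias" already present; 3 new (i, a, l)
  "isl" → prefix "i" already present; 2 new (s, l)
  "lssaiiaiii" → prefix "lss" already present; 7 new (a, i, i, a, i, i, i)
Total nodes = 6 + 2 + 6 + 6 + 6 + 4 + 10 + 3 + 7 + 3 + 2 + 7 = 62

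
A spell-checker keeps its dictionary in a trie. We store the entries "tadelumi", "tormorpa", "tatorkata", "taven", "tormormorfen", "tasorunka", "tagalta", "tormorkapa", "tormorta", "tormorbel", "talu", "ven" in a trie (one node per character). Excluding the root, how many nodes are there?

Trace insertions, counting only characters that open a new branch:
  "tadelumi" → 8 new (t, a, d, e, l, u, m, i)
  "tormorpa" → prefix "t" already present; 7 new (o, r, m, o, r, p, a)
  "tatorkata" → prefix "ta" already present; 7 new (t, o, r, k, a, t, a)
  "taven" → prefix "ta" already present; 3 new (v, e, n)
  "tormormorfen" → prefix "tormor" already present; 6 new (m, o, r, f, e, n)
  "tasorunka" → prefix "ta" already present; 7 new (s, o, r, u, n, k, a)
  "tagalta" → prefix "ta" already present; 5 new (g, a, l, t, a)
  "tormorkapa" → prefix "tormor" already present; 4 new (k, a, p, a)
  "tormorta" → prefix "tormor" already present; 2 new (t, a)
  "tormorbel" → prefix "tormor" already present; 3 new (b, e, l)
  "talu" → prefix "ta" already present; 2 new (l, u)
  "ven" → 3 new (v, e, n)
Total nodes = 8 + 7 + 7 + 3 + 6 + 7 + 5 + 4 + 2 + 3 + 2 + 3 = 57

57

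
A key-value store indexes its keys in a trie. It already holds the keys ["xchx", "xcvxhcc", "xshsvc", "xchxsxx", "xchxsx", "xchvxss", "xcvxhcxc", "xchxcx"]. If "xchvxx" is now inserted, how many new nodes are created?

Walking "xchvxx" from the root, the first 5 characters ("xchvx") follow existing edges; "x" is the first miss.
So 6 − 5 = 1 new nodes.

1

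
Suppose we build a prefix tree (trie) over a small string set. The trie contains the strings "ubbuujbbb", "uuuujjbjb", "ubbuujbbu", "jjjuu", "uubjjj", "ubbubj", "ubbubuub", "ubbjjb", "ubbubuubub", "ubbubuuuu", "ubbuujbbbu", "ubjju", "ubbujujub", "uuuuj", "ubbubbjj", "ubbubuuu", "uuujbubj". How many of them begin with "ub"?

12

Walk to "ub"; the words in its subtree are exactly those with that prefix.
Words under "ub": ubbjjb, ubbubbjj, ubbubj, ubbubuub, ubbubuubub, ubbubuuu, ubbubuuuu, ubbujujub, ubbuujbbb, ubbuujbbbu, ubbuujbbu, ubjju
Count: 12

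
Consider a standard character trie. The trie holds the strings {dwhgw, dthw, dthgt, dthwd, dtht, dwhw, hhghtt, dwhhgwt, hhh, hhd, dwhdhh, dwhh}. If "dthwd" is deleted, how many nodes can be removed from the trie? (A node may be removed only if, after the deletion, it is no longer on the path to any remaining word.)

1

Walk "dthwd" from the leaf back toward the root, removing each node that no remaining word uses.
The suffix "d" (1 node) is used only by "dthwd"; "dthw" is itself a stored word, so pruning stops there.
Nodes removed: 1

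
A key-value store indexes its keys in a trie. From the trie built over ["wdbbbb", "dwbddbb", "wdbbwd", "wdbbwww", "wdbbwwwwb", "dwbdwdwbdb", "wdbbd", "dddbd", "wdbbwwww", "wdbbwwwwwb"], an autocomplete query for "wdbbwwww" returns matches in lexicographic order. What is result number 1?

wdbbwwww

DFS of the "wdbbwwww" subtree visits, in order: "wdbbwwww", "wdbbwwwwb", "wdbbwwwwwb"
Position 1: wdbbwwww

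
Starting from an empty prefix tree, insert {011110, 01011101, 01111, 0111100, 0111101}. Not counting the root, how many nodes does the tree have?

14

Trace insertions, counting only characters that open a new branch:
  "011110" → 6 new (0, 1, 1, 1, 1, 0)
  "01011101" → prefix "01" already present; 6 new (0, 1, 1, 1, 0, 1)
  "01111" → prefix "01111" already present; 0 new (none)
  "0111100" → prefix "011110" already present; 1 new (0)
  "0111101" → prefix "011110" already present; 1 new (1)
Total nodes = 6 + 6 + 0 + 1 + 1 = 14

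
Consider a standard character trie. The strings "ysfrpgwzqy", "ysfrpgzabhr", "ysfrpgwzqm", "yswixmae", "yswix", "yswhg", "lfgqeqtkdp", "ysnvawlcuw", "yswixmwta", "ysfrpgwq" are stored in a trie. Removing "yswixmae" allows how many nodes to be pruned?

2

Walk "yswixmae" from the leaf back toward the root, removing each node that no remaining word uses.
The suffix "ae" (2 nodes) is used only by "yswixmae"; the node for "yswixm" still has the child "w", so pruning stops there.
Nodes removed: 2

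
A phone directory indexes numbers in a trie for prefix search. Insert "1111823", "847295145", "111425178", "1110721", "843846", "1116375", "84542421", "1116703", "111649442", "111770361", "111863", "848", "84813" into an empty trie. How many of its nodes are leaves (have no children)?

12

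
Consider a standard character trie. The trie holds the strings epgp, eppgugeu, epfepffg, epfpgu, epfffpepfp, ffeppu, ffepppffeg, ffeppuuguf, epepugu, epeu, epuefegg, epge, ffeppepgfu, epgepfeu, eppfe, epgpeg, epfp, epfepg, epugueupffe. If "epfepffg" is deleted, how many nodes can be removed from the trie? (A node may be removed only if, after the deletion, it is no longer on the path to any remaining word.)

3

Walk "epfepffg" from the leaf back toward the root, removing each node that no remaining word uses.
The suffix "ffg" (3 nodes) is used only by "epfepffg"; the node for "epfep" still has the child "g", so pruning stops there.
Nodes removed: 3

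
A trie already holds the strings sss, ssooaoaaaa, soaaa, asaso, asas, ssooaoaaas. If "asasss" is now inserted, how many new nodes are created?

Walking "asasss" from the root, the first 4 characters ("asas") follow existing edges; "s" is the first miss.
Each of the 2 remaining characters creates one node.

2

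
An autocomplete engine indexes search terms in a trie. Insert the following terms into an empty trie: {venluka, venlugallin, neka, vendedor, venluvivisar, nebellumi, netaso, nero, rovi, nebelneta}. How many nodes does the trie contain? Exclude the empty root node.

Trace insertions, counting only characters that open a new branch:
  "venluka" → 7 new (v, e, n, l, u, k, a)
  "venlugallin" → prefix "venlu" already present; 6 new (g, a, l, l, i, n)
  "neka" → 4 new (n, e, k, a)
  "vendedor" → prefix "ven" already present; 5 new (d, e, d, o, r)
  "venluvivisar" → prefix "venlu" already present; 7 new (v, i, v, i, s, a, r)
  "nebellumi" → prefix "ne" already present; 7 new (b, e, l, l, u, m, i)
  "netaso" → prefix "ne" already present; 4 new (t, a, s, o)
  "nero" → prefix "ne" already present; 2 new (r, o)
  "rovi" → 4 new (r, o, v, i)
  "nebelneta" → prefix "nebel" already present; 4 new (n, e, t, a)
Total nodes = 7 + 6 + 4 + 5 + 7 + 7 + 4 + 2 + 4 + 4 = 50

50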